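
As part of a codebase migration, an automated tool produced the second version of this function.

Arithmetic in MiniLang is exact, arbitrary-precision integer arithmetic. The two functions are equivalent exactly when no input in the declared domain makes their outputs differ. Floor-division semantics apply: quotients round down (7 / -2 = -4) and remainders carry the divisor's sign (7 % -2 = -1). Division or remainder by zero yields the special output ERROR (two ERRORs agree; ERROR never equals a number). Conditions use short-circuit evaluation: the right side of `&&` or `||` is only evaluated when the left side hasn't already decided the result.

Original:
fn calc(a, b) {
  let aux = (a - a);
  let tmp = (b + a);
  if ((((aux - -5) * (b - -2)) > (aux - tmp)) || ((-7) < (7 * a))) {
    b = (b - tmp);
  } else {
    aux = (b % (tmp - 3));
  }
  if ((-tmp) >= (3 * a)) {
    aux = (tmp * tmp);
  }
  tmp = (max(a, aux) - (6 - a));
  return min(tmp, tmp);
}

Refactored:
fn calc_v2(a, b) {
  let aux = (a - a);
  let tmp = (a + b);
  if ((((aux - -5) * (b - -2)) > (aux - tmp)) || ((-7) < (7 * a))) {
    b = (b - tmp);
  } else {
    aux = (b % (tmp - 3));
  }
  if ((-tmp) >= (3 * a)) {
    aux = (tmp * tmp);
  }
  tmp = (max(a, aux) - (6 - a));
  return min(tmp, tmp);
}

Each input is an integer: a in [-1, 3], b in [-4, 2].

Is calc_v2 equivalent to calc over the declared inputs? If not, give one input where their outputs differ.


Equivalent — the differences include same computation, different form, yet no declared input distinguishes the two.
Spot check at a=1, b=0 — calc: aux becomes 0; next tmp becomes 1; next ((((aux - -5) * (b - -2)) > (aux - tmp)) || ((-7) < (7 * a))) evaluates to true; next b becomes -1; next ((-tmp) >= (3 * a)) evaluates to false; next tmp becomes -4; next final value -4. calc_v2: aux becomes 0; next tmp becomes 1; next ((((aux - -5) * (b - -2)) > (aux - tmp)) || ((-7) < (7 * a))) evaluates to true; next b becomes -1; next ((-tmp) >= (3 * a)) evaluates to false; next tmp becomes -4; next final value -4. Both give -4.
Across all 35 domain points the two functions coincide.
verdict: equivalent


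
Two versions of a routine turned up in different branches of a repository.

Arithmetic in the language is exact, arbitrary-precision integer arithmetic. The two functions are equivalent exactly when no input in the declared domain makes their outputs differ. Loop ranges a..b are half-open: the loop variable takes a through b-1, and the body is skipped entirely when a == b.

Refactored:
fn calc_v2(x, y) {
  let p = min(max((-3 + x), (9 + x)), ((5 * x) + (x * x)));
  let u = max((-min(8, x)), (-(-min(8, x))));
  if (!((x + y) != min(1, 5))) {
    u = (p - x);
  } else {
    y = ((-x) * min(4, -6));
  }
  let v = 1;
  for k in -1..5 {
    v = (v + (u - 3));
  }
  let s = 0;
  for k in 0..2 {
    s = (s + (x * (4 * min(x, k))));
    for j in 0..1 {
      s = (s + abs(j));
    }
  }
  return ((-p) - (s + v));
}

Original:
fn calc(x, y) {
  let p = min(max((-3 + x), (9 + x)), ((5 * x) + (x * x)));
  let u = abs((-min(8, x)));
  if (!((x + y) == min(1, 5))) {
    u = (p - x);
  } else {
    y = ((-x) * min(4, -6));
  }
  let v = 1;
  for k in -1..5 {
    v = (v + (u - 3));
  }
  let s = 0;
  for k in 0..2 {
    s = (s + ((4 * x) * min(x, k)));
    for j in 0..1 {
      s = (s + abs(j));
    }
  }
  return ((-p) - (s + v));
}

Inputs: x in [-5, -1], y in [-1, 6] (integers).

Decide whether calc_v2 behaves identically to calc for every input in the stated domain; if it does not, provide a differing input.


Take x=-4, y=-1.
calc: p becomes -4; next u becomes 4; next (!((x + y) == min(1, 5))) evaluates to true; next u becomes 0; next v becomes 1; next at k=-1:; next v becomes -2; next at k=0:; next v becomes -5; next at k=1:; next v becomes -8; next at k=2:; next v becomes -11; next at k=3:; next v becomes -14; next at k=4:; next v becomes -17; next s becomes 0; next at k=0:; next s becomes 64; next at j=0:; next s becomes 64; next at k=1:; next s becomes 128; next at j=0:; next s becomes 128; next final value -107
calc_v2: p becomes -4; next u becomes 4; next (!((x + y) != min(1, 5))) evaluates to false; next y becomes -24; next v becomes 1; next at k=-1:; next v becomes 2; next at k=0:; next v becomes 3; next at k=1:; next v becomes 4; next at k=2:; next v becomes 5; next at k=3:; next v becomes 6; next at k=4:; next v becomes 7; next s becomes 0; next at k=0:; next s becomes 64; next at j=0:; next s becomes 64; next at k=1:; next s becomes 128; next at j=0:; next s becomes 128; next final value -131
-107 against -131: the behavior changed.
verdict: not equivalent; witness: x=-4, y=-1


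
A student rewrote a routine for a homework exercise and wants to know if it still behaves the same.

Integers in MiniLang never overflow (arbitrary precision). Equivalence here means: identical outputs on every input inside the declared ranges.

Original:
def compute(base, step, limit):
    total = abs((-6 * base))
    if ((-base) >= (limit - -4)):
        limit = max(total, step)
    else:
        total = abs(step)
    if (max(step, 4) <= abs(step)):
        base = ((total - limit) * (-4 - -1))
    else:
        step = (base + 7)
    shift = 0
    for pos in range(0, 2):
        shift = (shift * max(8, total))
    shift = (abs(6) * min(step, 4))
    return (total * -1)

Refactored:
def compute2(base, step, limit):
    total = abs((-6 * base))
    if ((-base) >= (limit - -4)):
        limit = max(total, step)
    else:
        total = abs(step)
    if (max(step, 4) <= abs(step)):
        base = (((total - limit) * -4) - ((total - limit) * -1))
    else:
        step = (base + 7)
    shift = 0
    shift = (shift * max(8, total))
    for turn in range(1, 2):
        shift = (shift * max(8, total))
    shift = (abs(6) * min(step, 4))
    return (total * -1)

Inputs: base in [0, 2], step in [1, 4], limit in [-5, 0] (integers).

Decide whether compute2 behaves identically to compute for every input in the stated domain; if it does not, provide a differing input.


Reading the diff, among the changes: loop structure differs, plus constant usage differs, plus statement counts differ, plus min/max/abs usage differs, plus arithmetic usage differs, plus local variable names differ.
One worked example (base=2, step=4, limit=-1) — compute: total=12, then ((-base) >= (limit - -4)) is false, then total=4, then (max(step, 4) <= abs(step)) is true, then base=-15, then shift=0, then (pos=0), then shift=0, then (pos=1), then shift=0, then shift=24, then returns -4; compute2: total=12, then ((-base) >= (limit - -4)) is false, then total=4, then (max(step, 4) <= abs(step)) is true, then base=-15, then shift=0, then shift=0, then (turn=1), then shift=0, then shift=24, then returns -4; agreement on -4.
An exhaustive pass over the 72 declared inputs shows identical outputs.
verdict: equivalent


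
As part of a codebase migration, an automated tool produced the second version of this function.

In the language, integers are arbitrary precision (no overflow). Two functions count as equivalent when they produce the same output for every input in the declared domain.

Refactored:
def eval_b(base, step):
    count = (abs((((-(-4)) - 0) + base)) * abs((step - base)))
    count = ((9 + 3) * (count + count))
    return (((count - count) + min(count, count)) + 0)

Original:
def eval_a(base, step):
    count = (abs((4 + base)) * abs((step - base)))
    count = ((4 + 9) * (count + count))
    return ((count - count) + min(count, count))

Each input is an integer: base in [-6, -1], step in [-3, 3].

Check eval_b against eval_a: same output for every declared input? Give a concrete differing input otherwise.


On input base=-6, step=-3, eval_a returns 156 while eval_b returns 144.
verdict: not equivalent; witness: base=-6, step=-3


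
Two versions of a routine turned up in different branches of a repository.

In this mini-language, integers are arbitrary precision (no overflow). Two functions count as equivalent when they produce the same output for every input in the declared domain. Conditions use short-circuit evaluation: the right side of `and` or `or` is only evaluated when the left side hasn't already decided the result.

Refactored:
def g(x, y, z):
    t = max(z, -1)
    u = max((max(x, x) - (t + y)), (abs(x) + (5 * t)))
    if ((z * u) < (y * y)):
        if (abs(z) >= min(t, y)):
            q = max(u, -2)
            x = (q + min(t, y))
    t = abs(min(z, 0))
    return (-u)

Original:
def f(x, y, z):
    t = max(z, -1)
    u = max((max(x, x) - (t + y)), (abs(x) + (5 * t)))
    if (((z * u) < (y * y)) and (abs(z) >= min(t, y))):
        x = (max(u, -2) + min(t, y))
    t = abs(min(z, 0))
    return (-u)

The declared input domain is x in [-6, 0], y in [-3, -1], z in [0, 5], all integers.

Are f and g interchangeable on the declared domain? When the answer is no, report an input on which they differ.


The two versions differ — the changes include statement counts differ, and branching structure differs, and local variable names differ, and boolean connective usage differs.
Tracing x=-5, y=-1, z=1: f: t=1, then u=10, then (((z * u) < (y * y)) and (abs(z) >= min(t, y))) is false, then t=0, then returns -10 | g: t=1, then u=10, then ((z * u) < (y * y)) is false, then t=0, then returns -10 — matching result -10.
Sweeping the whole domain (126 inputs) finds no disagreement.
verdict: equivalent


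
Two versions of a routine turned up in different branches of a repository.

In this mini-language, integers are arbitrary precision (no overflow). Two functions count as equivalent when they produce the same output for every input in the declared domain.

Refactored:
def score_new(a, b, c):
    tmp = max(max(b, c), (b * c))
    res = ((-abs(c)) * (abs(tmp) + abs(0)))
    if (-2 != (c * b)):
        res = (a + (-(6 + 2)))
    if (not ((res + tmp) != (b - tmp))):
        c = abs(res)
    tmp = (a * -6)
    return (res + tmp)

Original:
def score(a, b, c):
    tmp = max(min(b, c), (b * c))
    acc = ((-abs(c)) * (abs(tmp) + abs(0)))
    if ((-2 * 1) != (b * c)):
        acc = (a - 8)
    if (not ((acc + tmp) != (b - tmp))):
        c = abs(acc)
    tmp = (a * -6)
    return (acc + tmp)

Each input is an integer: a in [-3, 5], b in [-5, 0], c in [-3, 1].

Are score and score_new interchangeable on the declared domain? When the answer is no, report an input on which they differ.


On input a=-3, b=-2, c=1, score returns 16 while score_new returns 17.
verdict: not equivalent; witness: a=-3, b=-2, c=1


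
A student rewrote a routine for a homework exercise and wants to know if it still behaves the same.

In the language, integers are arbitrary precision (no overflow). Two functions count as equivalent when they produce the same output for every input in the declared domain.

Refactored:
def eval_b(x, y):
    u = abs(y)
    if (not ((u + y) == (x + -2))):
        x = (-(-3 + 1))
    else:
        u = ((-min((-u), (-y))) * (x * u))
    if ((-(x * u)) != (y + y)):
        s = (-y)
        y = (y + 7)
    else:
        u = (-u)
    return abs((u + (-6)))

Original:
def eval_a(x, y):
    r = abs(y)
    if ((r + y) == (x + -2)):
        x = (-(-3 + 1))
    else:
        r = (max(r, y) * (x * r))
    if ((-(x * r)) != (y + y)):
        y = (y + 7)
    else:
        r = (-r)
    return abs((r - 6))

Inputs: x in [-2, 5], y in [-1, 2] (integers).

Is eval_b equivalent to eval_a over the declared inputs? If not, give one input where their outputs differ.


There is a counterexample at x=-2, y=-1: 8 on one side, 7 on the other.
eval_a: r := 1 | ((r + y) == (x + -2)): false | r := -2 | ((-(x * r)) != (y + y)): true | y := 6 | result 8
eval_b: u := 1 | (not ((u + y) == (x + -2))): true | x := 2 | ((-(x * u)) != (y + y)): false | u := -1 | result 7
verdict: not equivalent; witness: x=-2, y=-1


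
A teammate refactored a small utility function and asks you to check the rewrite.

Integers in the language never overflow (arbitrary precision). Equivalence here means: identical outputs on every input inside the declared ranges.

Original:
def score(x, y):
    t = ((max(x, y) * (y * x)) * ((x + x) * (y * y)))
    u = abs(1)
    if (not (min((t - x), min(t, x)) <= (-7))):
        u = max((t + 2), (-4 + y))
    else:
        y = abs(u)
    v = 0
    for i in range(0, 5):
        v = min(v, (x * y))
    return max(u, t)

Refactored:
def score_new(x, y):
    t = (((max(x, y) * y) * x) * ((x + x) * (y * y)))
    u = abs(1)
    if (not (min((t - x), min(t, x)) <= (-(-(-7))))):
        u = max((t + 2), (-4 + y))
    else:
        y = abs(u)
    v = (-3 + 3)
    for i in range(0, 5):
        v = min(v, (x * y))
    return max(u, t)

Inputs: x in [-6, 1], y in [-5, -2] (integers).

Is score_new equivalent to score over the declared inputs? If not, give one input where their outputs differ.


This is a faithful refactor — arithmetic usage differs, plus constant usage differs, but the computed results match everywhere.
As a probe, take x=0, y=-3: score runs t := 0 | u := 1 | (not (min((t - x), min(t, x)) <= (-7))): true | u := 2 | v := 0 | iter i=0: | v := 0 | iter i=1: | v := 0 | iter i=2: | v := 0 | iter i=3: | v := 0 | iter i=4: | v := 0 | result 2; score_new runs t := 0 | u := 1 | (not (min((t - x), min(t, x)) <= (-(-(-7))))): true | u := 2 | v := 0 | iter i=0: | v := 0 | iter i=1: | v := 0 | iter i=2: | v := 0 | iter i=3: | v := 0 | iter i=4: | v := 0 | result 2; both end at 2.
Every one of the 32 inputs gives matching results.
verdict: equivalent


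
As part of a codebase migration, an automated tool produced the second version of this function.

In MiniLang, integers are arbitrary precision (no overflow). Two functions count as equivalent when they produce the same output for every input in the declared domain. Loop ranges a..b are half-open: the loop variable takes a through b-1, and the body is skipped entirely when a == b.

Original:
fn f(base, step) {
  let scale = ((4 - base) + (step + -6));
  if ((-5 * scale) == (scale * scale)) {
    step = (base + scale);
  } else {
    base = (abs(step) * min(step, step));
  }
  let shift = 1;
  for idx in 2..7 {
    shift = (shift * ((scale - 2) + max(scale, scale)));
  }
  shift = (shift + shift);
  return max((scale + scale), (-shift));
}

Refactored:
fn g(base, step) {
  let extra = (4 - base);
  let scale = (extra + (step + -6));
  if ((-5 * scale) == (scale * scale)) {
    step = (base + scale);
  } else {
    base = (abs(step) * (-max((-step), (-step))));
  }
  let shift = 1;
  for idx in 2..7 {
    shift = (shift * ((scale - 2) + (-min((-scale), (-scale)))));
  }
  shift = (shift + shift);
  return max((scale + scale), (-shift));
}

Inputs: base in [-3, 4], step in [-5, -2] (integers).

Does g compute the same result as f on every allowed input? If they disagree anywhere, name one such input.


The two versions differ — the changes include local variable names differ; also statement counts differ.
Tracing base=1, step=-4: f: scale := -7 | ((-5 * scale) == (scale * scale)): false | base := -16 | shift := 1 | iter idx=2: | shift := -16 | iter idx=3: | shift := 256 | iter idx=4: | shift := -4096 | iter idx=5: | shift := 65536 | iter idx=6: | shift := -1048576 | shift := -2097152 | result 2097152 | g: extra := 3 | scale := -7 | ((-5 * scale) == (scale * scale)): false | base := -16 | shift := 1 | iter idx=2: | shift := -16 | iter idx=3: | shift := 256 | iter idx=4: | shift := -4096 | iter idx=5: | shift := 65536 | iter idx=6: | shift := -1048576 | shift := -2097152 | result 2097152 — matching result 2097152.
Across all 32 domain points the two functions coincide.
verdict: equivalent


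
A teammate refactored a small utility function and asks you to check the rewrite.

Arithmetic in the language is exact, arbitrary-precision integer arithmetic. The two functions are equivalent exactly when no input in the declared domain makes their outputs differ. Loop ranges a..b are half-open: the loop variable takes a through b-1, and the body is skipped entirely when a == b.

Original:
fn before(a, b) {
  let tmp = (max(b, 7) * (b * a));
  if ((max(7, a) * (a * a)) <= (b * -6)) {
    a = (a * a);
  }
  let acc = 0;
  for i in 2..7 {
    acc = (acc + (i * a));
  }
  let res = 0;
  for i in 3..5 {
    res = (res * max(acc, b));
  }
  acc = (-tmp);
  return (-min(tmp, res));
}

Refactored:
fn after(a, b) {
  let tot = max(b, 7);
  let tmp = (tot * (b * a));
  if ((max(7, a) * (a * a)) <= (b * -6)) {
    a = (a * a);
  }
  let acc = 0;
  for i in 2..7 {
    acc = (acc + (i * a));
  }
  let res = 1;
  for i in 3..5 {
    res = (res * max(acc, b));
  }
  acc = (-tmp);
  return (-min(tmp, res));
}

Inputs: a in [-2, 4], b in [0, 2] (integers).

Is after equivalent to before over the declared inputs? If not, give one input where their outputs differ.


There is a counterexample at a=1, b=1: 0 on one side, -7 on the other.
before: tmp becomes 7; next ((max(7, a) * (a * a)) <= (b * -6)) evaluates to false; next acc becomes 0; next at i=2:; next acc becomes 2; next at i=3:; next acc becomes 5; next at i=4:; next acc becomes 9; next at i=5:; next acc becomes 14; next at i=6:; next acc becomes 20; next res becomes 0; next at i=3:; next res becomes 0; next at i=4:; next res becomes 0; next acc becomes -7; next final value 0
after: tot becomes 7; next tmp becomes 7; next ((max(7, a) * (a * a)) <= (b * -6)) evaluates to false; next acc becomes 0; next at i=2:; next acc becomes 2; next at i=3:; next acc becomes 5; next at i=4:; next acc becomes 9; next at i=5:; next acc becomes 14; next at i=6:; next acc becomes 20; next res becomes 1; next at i=3:; next res becomes 20; next at i=4:; next res becomes 400; next acc becomes -7; next final value -7
verdict: not equivalent; witness: a=1, b=1


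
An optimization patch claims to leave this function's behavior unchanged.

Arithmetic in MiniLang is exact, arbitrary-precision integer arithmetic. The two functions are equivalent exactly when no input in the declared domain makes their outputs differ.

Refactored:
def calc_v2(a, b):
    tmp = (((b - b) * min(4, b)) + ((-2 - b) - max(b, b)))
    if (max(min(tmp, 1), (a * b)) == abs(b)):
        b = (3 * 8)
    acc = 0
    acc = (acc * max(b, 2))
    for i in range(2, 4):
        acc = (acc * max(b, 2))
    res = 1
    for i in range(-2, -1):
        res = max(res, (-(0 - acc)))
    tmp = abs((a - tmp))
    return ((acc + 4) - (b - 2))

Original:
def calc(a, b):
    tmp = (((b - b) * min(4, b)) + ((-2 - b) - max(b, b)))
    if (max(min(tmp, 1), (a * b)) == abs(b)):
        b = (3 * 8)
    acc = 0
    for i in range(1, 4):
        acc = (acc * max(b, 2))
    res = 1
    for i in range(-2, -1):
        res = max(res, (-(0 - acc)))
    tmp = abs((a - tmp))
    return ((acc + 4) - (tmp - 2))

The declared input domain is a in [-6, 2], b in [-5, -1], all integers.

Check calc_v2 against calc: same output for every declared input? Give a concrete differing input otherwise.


These are not equivalent — on a=-6, b=-5 the outputs split (-8 vs 11).
calc: tmp=8, then (max(min(tmp, 1), (a * b)) == abs(b)) is false, then acc=0, then (i=1), then acc=0, then (i=2), then acc=0, then (i=3), then acc=0, then res=1, then (i=-2), then res=1, then tmp=14, then returns -8
calc_v2: tmp=8, then (max(min(tmp, 1), (a * b)) == abs(b)) is false, then acc=0, then acc=0, then (i=2), then acc=0, then (i=3), then acc=0, then res=1, then (i=-2), then res=1, then tmp=14, then returns 11
verdict: not equivalent; witness: a=-6, b=-5


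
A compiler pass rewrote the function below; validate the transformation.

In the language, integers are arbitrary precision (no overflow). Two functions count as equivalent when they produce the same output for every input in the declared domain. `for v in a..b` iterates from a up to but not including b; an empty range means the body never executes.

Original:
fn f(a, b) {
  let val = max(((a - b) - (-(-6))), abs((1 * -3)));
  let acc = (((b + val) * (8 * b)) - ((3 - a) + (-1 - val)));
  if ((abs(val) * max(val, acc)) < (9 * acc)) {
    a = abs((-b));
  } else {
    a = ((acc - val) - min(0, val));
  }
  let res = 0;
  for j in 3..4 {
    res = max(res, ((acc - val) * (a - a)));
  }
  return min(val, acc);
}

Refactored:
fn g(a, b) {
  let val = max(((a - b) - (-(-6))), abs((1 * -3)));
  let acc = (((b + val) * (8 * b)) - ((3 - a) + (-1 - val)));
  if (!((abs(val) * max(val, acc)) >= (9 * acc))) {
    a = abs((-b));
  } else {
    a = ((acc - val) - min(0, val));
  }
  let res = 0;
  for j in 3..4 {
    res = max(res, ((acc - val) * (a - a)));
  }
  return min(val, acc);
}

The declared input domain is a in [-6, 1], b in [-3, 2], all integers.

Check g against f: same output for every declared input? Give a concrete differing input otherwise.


Although boolean connective usage differs; and comparison usage differs, 48/48 inputs agree.
verdict: equivalent


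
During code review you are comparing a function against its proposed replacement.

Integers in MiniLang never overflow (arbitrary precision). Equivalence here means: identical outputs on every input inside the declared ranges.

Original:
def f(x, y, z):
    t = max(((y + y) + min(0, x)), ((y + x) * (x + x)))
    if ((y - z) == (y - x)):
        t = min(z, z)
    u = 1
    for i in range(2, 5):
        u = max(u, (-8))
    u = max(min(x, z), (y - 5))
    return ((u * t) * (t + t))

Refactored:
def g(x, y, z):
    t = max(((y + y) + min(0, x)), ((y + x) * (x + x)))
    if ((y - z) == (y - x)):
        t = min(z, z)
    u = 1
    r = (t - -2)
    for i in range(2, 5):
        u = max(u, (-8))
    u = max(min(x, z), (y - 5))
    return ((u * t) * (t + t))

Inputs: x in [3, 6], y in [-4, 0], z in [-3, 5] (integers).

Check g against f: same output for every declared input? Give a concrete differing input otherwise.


Side by side, the visible changes include: statement counts differ, plus constant usage differs, plus local variable names differ, plus arithmetic usage differs.
As a probe, take x=4, y=-2, z=2: f runs t := 16 | ((y - z) == (y - x)): false | u := 1 | iter i=2: | u := 1 | iter i=3: | u := 1 | iter i=4: | u := 1 | u := 2 | result 1024; g runs t := 16 | ((y - z) == (y - x)): false | u := 1 | r := 18 | iter i=2: | u := 1 | iter i=3: | u := 1 | iter i=4: | u := 1 | u := 2 | result 1024; both end at 1024.
Every one of the 180 inputs gives matching results.
verdict: equivalent


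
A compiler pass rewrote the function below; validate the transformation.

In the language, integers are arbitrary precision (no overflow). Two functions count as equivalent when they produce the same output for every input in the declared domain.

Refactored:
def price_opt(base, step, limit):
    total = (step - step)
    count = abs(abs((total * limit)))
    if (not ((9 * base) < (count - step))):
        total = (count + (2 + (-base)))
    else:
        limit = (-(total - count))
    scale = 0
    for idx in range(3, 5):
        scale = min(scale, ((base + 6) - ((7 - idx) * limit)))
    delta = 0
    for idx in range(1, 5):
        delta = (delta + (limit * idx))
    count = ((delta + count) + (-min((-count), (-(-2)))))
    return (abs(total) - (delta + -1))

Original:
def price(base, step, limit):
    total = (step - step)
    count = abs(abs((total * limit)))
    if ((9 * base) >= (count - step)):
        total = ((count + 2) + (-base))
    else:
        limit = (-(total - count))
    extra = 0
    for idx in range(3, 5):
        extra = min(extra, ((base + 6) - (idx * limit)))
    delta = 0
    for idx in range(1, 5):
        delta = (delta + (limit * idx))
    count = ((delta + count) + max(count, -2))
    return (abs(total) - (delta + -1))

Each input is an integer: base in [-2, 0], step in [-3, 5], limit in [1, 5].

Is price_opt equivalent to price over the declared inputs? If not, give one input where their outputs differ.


Behavior is preserved: although boolean connective usage differs; comparison usage differs; min/max/abs usage differs; arithmetic usage differs; local variable names differ; constant usage differs, the outputs never diverge.
One worked example (base=-2, step=1, limit=3) — price: total := 0 | count := 0 | ((9 * base) >= (count - step)): false | limit := 0 | extra := 0 | iter idx=3: | extra := 0 | iter idx=4: | extra := 0 | delta := 0 | iter idx=1: | delta := 0 | iter idx=2: | delta := 0 | iter idx=3: | delta := 0 | iter idx=4: | delta := 0 | count := 0 | result 1; price_opt: total := 0 | count := 0 | (not ((9 * base) < (count - step))): false | limit := 0 | scale := 0 | iter idx=3: | scale := 0 | iter idx=4: | scale := 0 | delta := 0 | iter idx=1: | delta := 0 | iter idx=2: | delta := 0 | iter idx=3: | delta := 0 | iter idx=4: | delta := 0 | count := 0 | result 1; agreement on 1.
Across all 135 domain points the two functions coincide.
verdict: equivalent


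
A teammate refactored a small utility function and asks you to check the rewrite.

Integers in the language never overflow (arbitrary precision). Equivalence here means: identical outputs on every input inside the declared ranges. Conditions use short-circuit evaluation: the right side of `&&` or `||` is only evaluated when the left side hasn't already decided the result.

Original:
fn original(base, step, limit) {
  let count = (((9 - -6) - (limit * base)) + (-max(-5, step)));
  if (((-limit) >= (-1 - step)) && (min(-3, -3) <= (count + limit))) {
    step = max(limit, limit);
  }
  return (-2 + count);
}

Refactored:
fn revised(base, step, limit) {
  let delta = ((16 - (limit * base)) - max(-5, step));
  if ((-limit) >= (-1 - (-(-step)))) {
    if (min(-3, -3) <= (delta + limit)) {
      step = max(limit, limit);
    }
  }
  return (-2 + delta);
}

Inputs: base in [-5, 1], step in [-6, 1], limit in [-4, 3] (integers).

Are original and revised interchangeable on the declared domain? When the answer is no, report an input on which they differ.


Take base=-5, step=-6, limit=-4.
original: count = 0; (((-limit) >= (-1 - step)) && (min(-3, -3) <= (count + limit))) -> false; return -2
revised: delta = 1; ((-limit) >= (-1 - (-(-step)))) -> false; return -1
-2 against -1: the behavior changed.
verdict: not equivalent; witness: base=-5, step=-6, limit=-4


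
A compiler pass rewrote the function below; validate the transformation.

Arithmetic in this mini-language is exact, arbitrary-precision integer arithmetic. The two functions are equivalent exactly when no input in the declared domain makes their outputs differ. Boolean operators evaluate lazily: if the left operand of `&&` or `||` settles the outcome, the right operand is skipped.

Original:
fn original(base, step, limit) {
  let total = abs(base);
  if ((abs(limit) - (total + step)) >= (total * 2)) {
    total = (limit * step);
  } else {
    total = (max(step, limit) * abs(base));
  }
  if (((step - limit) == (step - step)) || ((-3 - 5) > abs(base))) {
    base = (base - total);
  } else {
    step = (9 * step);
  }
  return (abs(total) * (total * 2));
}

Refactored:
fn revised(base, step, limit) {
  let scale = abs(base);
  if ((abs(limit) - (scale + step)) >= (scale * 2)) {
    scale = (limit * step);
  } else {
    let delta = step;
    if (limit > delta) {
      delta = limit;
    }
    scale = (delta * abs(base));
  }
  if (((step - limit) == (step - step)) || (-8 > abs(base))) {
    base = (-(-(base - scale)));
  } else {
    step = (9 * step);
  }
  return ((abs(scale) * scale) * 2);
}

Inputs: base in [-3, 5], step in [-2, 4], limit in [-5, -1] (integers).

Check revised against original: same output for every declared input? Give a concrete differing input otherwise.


Reading the diff, among the changes: constant usage differs, and statement counts differ, and local variable names differ, and min/max/abs usage differs, and branching structure differs, and arithmetic usage differs, and comparison usage differs.
Tracing base=-1, step=-1, limit=-2: original: total becomes 1; next ((abs(limit) - (total + step)) >= (total * 2)) evaluates to true; next total becomes 2; next (((step - limit) == (step - step)) || ((-3 - 5) > abs(base))) evaluates to false; next step becomes -9; next final value 8 | revised: scale becomes 1; next ((abs(limit) - (scale + step)) >= (scale * 2)) evaluates to true; next scale becomes 2; next (((step - limit) == (step - step)) || (-8 > abs(base))) evaluates to false; next step becomes -9; next final value 8 — matching result 8.
Every one of the 315 inputs gives matching results.
verdict: equivalent


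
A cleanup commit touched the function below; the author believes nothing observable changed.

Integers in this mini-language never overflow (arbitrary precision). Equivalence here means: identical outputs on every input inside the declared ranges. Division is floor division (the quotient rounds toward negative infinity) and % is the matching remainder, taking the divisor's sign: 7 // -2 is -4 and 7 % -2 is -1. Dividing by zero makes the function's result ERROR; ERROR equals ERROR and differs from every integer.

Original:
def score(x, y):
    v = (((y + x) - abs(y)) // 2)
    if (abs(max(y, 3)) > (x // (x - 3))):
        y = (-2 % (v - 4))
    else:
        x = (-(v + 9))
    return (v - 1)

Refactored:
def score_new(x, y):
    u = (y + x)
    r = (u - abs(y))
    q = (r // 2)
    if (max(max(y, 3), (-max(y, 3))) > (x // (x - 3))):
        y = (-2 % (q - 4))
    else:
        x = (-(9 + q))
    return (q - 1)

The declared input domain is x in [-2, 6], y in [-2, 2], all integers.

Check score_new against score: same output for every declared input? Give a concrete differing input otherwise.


The two versions differ — the changes include statement counts differ; also min/max/abs usage differs; also local variable names differ; also constant usage differs.
As a probe, take x=0, y=-2: score runs v=-2, then (abs(max(y, 3)) > (x // (x - 3))) is true, then y=-2, then returns -3; score_new runs u=-2, then r=-4, then q=-2, then (max(max(y, 3), (-max(y, 3))) > (x // (x - 3))) is true, then y=-2, then returns -3; both end at -3.
Across all 45 domain points the two functions coincide.
verdict: equivalent


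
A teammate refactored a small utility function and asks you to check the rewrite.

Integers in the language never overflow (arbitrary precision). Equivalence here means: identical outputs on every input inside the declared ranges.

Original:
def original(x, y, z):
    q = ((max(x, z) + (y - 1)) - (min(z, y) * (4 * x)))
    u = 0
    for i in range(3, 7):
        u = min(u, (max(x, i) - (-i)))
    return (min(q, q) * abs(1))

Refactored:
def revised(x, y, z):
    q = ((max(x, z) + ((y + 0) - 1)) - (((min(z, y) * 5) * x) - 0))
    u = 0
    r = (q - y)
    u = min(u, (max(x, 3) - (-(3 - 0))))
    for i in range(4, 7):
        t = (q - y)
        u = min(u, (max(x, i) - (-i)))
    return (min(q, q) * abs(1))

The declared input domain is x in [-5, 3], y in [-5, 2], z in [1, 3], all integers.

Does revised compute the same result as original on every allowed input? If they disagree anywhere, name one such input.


Input x=-5, y=-5, z=1: -105 from original versus -130 from revised.
verdict: not equivalent; witness: x=-5, y=-5, z=1


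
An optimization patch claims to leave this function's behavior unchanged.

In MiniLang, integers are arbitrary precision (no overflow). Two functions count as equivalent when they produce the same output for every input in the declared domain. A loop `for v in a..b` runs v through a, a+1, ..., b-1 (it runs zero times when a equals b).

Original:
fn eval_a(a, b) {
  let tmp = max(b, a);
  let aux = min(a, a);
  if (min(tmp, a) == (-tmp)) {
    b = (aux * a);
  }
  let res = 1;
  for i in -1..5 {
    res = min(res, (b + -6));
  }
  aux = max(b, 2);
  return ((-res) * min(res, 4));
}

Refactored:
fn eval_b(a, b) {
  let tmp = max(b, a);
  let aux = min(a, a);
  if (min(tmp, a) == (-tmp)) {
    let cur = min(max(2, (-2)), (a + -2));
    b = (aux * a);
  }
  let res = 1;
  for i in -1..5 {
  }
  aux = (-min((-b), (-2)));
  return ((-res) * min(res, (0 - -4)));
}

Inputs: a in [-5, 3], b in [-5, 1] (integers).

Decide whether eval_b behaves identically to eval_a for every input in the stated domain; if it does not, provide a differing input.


Take a=-5, b=-5.
eval_a: tmp becomes -5; next aux becomes -5; next (min(tmp, a) == (-tmp)) evaluates to false; next res becomes 1; next at i=-1:; next res becomes -11; next at i=0:; next res becomes -11; next at i=1:; next res becomes -11; next at i=2:; next res becomes -11; next at i=3:; next res becomes -11; next at i=4:; next res becomes -11; next aux becomes 2; next final value -121
eval_b: tmp becomes -5; next aux becomes -5; next (min(tmp, a) == (-tmp)) evaluates to false; next res becomes 1; next at i=-1:; next at i=0:; next at i=1:; next at i=2:; next at i=3:; next at i=4:; next aux becomes 2; next final value -1
-121 != -1, so the rewrite changes behavior.
verdict: not equivalent; witness: a=-5, b=-5


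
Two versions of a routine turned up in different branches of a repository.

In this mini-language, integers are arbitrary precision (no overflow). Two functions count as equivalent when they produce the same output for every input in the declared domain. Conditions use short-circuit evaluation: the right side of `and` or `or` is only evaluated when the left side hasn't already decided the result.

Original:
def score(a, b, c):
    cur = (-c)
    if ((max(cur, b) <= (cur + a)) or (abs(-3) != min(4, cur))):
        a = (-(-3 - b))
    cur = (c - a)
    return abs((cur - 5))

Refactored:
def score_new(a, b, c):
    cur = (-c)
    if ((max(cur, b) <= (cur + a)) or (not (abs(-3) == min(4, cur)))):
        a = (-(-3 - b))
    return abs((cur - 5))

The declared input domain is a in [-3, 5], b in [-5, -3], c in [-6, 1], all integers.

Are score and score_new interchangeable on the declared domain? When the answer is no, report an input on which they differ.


Input a=-3, b=-5, c=-6: 9 from score versus 1 from score_new.
verdict: not equivalent; witness: a=-3, b=-5, c=-6


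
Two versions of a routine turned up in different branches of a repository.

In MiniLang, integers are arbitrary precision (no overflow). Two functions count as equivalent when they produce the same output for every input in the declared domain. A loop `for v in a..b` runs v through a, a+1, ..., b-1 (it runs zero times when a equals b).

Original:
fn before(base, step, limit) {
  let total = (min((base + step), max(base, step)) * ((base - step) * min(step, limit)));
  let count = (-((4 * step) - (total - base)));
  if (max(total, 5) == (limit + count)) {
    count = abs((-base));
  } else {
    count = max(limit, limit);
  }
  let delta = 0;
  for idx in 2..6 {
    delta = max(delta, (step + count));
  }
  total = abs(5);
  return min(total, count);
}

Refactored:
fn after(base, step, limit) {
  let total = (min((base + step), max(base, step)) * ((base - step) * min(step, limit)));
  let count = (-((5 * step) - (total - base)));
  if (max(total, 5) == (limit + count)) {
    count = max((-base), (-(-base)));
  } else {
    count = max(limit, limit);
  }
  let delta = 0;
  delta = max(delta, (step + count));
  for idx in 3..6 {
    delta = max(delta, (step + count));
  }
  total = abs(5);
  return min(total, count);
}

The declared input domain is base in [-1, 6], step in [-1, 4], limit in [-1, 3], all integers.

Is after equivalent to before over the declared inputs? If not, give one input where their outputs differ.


There is a counterexample at base=-1, step=-1, limit=-1: -1 on one side, 1 on the other.
before: total := 0 | count := 5 | (max(total, 5) == (limit + count)): false | count := -1 | delta := 0 | iter idx=2: | delta := 0 | iter idx=3: | delta := 0 | iter idx=4: | delta := 0 | iter idx=5: | delta := 0 | total := 5 | result -1
after: total := 0 | count := 6 | (max(total, 5) == (limit + count)): true | count := 1 | delta := 0 | delta := 0 | iter idx=3: | delta := 0 | iter idx=4: | delta := 0 | iter idx=5: | delta := 0 | total := 5 | result 1
verdict: not equivalent; witness: base=-1, step=-1, limit=-1


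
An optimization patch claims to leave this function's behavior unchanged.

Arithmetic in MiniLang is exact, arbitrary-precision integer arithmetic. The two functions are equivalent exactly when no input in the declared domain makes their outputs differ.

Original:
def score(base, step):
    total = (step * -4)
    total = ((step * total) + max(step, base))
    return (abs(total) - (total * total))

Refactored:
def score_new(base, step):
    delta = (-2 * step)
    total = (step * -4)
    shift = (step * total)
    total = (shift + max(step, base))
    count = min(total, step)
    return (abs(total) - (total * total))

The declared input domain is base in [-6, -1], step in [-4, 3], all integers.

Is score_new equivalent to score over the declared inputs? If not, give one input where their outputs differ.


Behavior is preserved: although constant usage differs, plus statement counts differ, plus local variable names differ, plus arithmetic usage differs, plus min/max/abs usage differs, the outputs never diverge.
Spot check at base=-4, step=2 — score: total = -8; total = -14; return -182. score_new: delta = -4; total = -8; shift = -16; total = -14; count = -14; return -182. Both give -182.
Across all 48 domain points the two functions coincide.
verdict: equivalent


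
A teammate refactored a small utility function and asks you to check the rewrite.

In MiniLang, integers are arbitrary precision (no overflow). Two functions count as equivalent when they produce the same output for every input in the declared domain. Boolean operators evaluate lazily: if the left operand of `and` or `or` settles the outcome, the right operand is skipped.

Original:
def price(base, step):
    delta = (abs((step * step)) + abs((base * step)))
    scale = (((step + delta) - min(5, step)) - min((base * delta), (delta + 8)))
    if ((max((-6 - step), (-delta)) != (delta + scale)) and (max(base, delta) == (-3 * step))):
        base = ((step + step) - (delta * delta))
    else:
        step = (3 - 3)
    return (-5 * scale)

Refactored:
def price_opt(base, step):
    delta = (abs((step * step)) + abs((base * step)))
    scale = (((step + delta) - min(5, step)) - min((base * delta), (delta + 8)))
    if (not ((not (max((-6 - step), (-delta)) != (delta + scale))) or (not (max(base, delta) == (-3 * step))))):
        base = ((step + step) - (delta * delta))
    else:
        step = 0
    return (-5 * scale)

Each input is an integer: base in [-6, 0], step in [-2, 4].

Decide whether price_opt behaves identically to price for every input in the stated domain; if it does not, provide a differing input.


Reading the diff, among the changes: constant usage differs, plus boolean connective usage differs, plus arithmetic usage differs.
Tracing base=-3, step=3: price: delta=18, then scale=72, then ((max((-6 - step), (-delta)) != (delta + scale)) and (max(base, delta) == (-3 * step))) is false, then step=0, then returns -360 | price_opt: delta=18, then scale=72, then (not ((not (max((-6 - step), (-delta)) != (delta + scale))) or (not (max(base, delta) == (-3 * step))))) is false, then step=0, then returns -360 — matching result -360.
Every one of the 49 inputs gives matching results.
verdict: equivalent


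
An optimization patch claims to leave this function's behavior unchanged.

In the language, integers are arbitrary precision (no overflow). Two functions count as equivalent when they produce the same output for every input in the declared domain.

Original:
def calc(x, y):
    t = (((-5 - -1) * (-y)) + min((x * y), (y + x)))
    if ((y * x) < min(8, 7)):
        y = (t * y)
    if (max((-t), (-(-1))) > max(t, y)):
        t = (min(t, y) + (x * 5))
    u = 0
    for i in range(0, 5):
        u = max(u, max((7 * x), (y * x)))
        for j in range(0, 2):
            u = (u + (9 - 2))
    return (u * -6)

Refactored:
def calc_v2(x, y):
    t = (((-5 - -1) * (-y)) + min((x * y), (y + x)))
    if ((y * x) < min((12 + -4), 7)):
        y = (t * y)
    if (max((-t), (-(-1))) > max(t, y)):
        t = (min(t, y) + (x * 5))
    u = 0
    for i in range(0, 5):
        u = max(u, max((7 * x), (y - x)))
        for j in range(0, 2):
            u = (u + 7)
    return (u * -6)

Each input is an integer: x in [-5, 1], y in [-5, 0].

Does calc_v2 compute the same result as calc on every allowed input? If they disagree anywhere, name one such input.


These are not equivalent — on x=-5, y=-5 the outputs split (-570 vs -420).
calc: t=-30, then ((y * x) < min(8, 7)) is false, then (max((-t), (-(-1))) > max(t, y)) is true, then t=-55, then u=0, then (i=0), then u=25, then (j=0), then u=32, then (j=1), then u=39, then (i=1), then u=39, then (j=0), then u=46, then (j=1), then u=53, then (i=2), then u=53, then (j=0), then u=60, then (j=1), then u=67, then (i=3), then u=67, then (j=0), then u=74, then (j=1), then u=81, then (i=4), then u=81, then (j=0), then u=88, then (j=1), then u=95, then returns -570
calc_v2: t=-30, then ((y * x) < min((12 + -4), 7)) is false, then (max((-t), (-(-1))) > max(t, y)) is true, then t=-55, then u=0, then (i=0), then u=0, then (j=0), then u=7, then (j=1), then u=14, then (i=1), then u=14, then (j=0), then u=21, then (j=1), then u=28, then (i=2), then u=28, then (j=0), then u=35, then (j=1), then u=42, then (i=3), then u=42, then (j=0), then u=49, then (j=1), then u=56, then (i=4), then u=56, then (j=0), then u=63, then (j=1), then u=70, then returns -420
verdict: not equivalent; witness: x=-5, y=-5
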